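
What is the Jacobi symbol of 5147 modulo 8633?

-1

8633 ≡ 1 (mod 4), so quadratic reciprocity gives (5147 / 8633) = (8633 / 5147). Reduce: 8633 ≡ 3486 (mod 5147). Now have (3486 / 5147).
Factor out 2: 3486 = 2·1743. Since 5147 ≡ 3 (mod 8), (2 / 5147) = -1. Now have -(1743 / 5147).
Both 1743 ≡ 3 and 5147 ≡ 3 (mod 4), so reciprocity gives (1743 / 5147) = -(5147 / 1743). Reduce: 5147 ≡ 1661 (mod 1743). Now have (1661 / 1743).
1661 ≡ 1 (mod 4), so quadratic reciprocity gives (1661 / 1743) = (1743 / 1661). Reduce: 1743 ≡ 82 (mod 1661). Now have (82 / 1661).
Factor out 2: 82 = 2·41. Since 1661 ≡ 5 (mod 8), (2 / 1661) = -1. Now have -(41 / 1661).
41 ≡ 1 (mod 4), so quadratic reciprocity gives (41 / 1661) = (1661 / 41). Reduce: 1661 ≡ 21 (mod 41). Now have -(21 / 41).
21 ≡ 1 (mod 4), so quadratic reciprocity gives (21 / 41) = (41 / 21). Reduce: 41 ≡ 20 (mod 21). Now have -(20 / 21).
Factor out 2: 20 = 2^2·5. Since 21 ≡ 5 (mod 8), (2 / 21) = -1, and (2 / 21)^2 = +1. Now have -(5 / 21).
5 ≡ 1 (mod 4), so quadratic reciprocity gives (5 / 21) = (21 / 5). Reduce: 21 ≡ 1 (mod 5). Now have -(1 / 5).
(1 / 5) = 1. Collecting the sign factors: -1.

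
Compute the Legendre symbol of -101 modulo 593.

1

Reduce the numerator: -101 ≡ 492 (mod 593), so (-101/593) = (492/593).
Factor out 2: 492 = 2^2·123. Since 593 ≡ 1 (mod 8), (2/593) = +1, and (2/593)^2 = +1. Now have (123/593).
593 ≡ 1 (mod 4), so quadratic reciprocity gives (123/593) = (593/123). Reduce: 593 ≡ 101 (mod 123). Now have (101/123).
101 ≡ 1 (mod 4), so quadratic reciprocity gives (101/123) = (123/101). Reduce: 123 ≡ 22 (mod 101). Now have (22/101).
Factor out 2: 22 = 2·11. Since 101 ≡ 5 (mod 8), (2/101) = -1. Now have -(11/101).
101 ≡ 1 (mod 4), so quadratic reciprocity gives (11/101) = (101/11). Reduce: 101 ≡ 2 (mod 11). Now have -(2/11).
Factor out 2: 2 = 2. Since 11 ≡ 3 (mod 8), (2/11) = -1. Now have (1/11).
(1/11) = 1. Collecting the sign factors: 1.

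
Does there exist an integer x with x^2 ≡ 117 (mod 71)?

(117|71)
  = (46|71)    [117 ≡ 46 mod 71]
  = (23|71)    [71 ≡ 7 mod 8 ⇒ (2|71) = +1]
  = -(71|23)    [QR: both ≡ 3 mod 4, sign flips]
  = -(2|23)    [71 ≡ 2 mod 23]
  = -(1|23)    [23 ≡ 7 mod 8 ⇒ (2|23) = +1]
  = -1    [(1|23) = 1]
(117|71) = -1, and 71 is prime, so 117 is not a quadratic residue mod 71.

no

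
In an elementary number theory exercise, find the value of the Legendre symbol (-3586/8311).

(-3586/8311)
  = (4725/8311)    [-3586 ≡ 4725 mod 8311]
  = (8311/4725)    [QR: 4725 ≡ 1 mod 4, sign kept]
  = (3586/4725)    [8311 ≡ 3586 mod 4725]
  = -(1793/4725)    [4725 ≡ 5 mod 8 ⇒ (2/4725) = -1]
  = -(4725/1793)    [QR: 1793 ≡ 1 mod 4, sign kept]
  = -(1139/1793)    [4725 ≡ 1139 mod 1793]
  = -(1793/1139)    [QR: 1793 ≡ 1 mod 4, sign kept]
  = -(654/1139)    [1793 ≡ 654 mod 1139]
  = (327/1139)    [1139 ≡ 3 mod 8 ⇒ (2/1139) = -1]
  = -(1139/327)    [QR: both ≡ 3 mod 4, sign flips]
  = -(158/327)    [1139 ≡ 158 mod 327]
  = -(79/327)    [327 ≡ 7 mod 8 ⇒ (2/327) = +1]
  = (327/79)    [QR: both ≡ 3 mod 4, sign flips]
  = (11/79)    [327 ≡ 11 mod 79]
  = -(79/11)    [QR: both ≡ 3 mod 4, sign flips]
  = -(2/11)    [79 ≡ 2 mod 11]
  = (1/11)    [11 ≡ 3 mod 8 ⇒ (2/11) = -1]
  = 1    [(1/11) = 1]

1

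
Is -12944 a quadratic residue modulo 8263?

Reduce the numerator: -12944 ≡ 3582 (mod 8263), so (-12944/8263) = (3582/8263).
Factor out 2: 3582 = 2·1791. Since 8263 ≡ 7 (mod 8), (2/8263) = +1. Now have (1791/8263).
Both 1791 ≡ 3 and 8263 ≡ 3 (mod 4), so reciprocity gives (1791/8263) = -(8263/1791). Reduce: 8263 ≡ 1099 (mod 1791). Now have -(1099/1791).
Both 1099 ≡ 3 and 1791 ≡ 3 (mod 4), so reciprocity gives (1099/1791) = -(1791/1099). Reduce: 1791 ≡ 692 (mod 1099). Now have (692/1099).
Factor out 2: 692 = 2^2·173. Since 1099 ≡ 3 (mod 8), (2/1099) = -1, and (2/1099)^2 = +1. Now have (173/1099).
173 ≡ 1 (mod 4), so quadratic reciprocity gives (173/1099) = (1099/173). Reduce: 1099 ≡ 61 (mod 173). Now have (61/173).
61 ≡ 1 (mod 4), so quadratic reciprocity gives (61/173) = (173/61). Reduce: 173 ≡ 51 (mod 61). Now have (51/61).
61 ≡ 1 (mod 4), so quadratic reciprocity gives (51/61) = (61/51). Reduce: 61 ≡ 10 (mod 51). Now have (10/51).
Factor out 2: 10 = 2·5. Since 51 ≡ 3 (mod 8), (2/51) = -1. Now have -(5/51).
5 ≡ 1 (mod 4), so quadratic reciprocity gives (5/51) = (51/5). Reduce: 51 ≡ 1 (mod 5). Now have -(1/5).
(1/5) = 1. Collecting the sign factors: -1.
The Legendre symbol is -1, so x^2 ≡ -12944 (mod 8263) has no solution.

no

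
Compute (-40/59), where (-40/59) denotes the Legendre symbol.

1

(-40/59)
  = -(40/59)    [59 ≡ 3 mod 4 ⇒ (-1/59) = -1]
  = (5/59)    [59 ≡ 3 mod 8 ⇒ (2/59)^3 = -1]
  = (59/5)    [QR: 5 ≡ 1 mod 4, sign kept]
  = (4/5)    [59 ≡ 4 mod 5]
  = (1/5)    [5 ≡ 5 mod 8 ⇒ (2/5)^2 = +1]
  = 1    [(1/5) = 1]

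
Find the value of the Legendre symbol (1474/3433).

1

Factor out 2: 1474 = 2·737. Since 3433 ≡ 1 (mod 8), (2/3433) = +1. Now have (737/3433).
737 ≡ 1 (mod 4), so quadratic reciprocity gives (737/3433) = (3433/737). Reduce: 3433 ≡ 485 (mod 737). Now have (485/737).
485 ≡ 1 (mod 4), so quadratic reciprocity gives (485/737) = (737/485). Reduce: 737 ≡ 252 (mod 485). Now have (252/485).
Factor out 2: 252 = 2^2·63. Since 485 ≡ 5 (mod 8), (2/485) = -1, and (2/485)^2 = +1. Now have (63/485).
485 ≡ 1 (mod 4), so quadratic reciprocity gives (63/485) = (485/63). Reduce: 485 ≡ 44 (mod 63). Now have (44/63).
Factor out 2: 44 = 2^2·11. Since 63 ≡ 7 (mod 8), (2/63) = +1, and (2/63)^2 = +1. Now have (11/63).
Both 11 ≡ 3 and 63 ≡ 3 (mod 4), so reciprocity gives (11/63) = -(63/11). Reduce: 63 ≡ 8 (mod 11). Now have -(8/11).
Factor out 2: 8 = 2^3. Since 11 ≡ 3 (mod 8), (2/11) = -1, and (2/11)^3 = -1. Now have (1/11).
(1/11) = 1. Collecting the sign factors: 1.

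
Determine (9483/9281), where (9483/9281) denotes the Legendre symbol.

Reduce the numerator: 9483 ≡ 202 (mod 9281), so (9483/9281) = (202/9281).
Factor out 2: 202 = 2·101. Since 9281 ≡ 1 (mod 8), (2/9281) = +1. Now have (101/9281).
101 ≡ 1 (mod 4), so quadratic reciprocity gives (101/9281) = (9281/101). Reduce: 9281 ≡ 90 (mod 101). Now have (90/101).
Factor out 2: 90 = 2·45. Since 101 ≡ 5 (mod 8), (2/101) = -1. Now have -(45/101).
45 ≡ 1 (mod 4), so quadratic reciprocity gives (45/101) = (101/45). Reduce: 101 ≡ 11 (mod 45). Now have -(11/45).
45 ≡ 1 (mod 4), so quadratic reciprocity gives (11/45) = (45/11). Reduce: 45 ≡ 1 (mod 11). Now have -(1/11).
(1/11) = 1. Collecting the sign factors: -1.

-1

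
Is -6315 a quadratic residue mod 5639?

no

Reduce the numerator: -6315 ≡ 4963 (mod 5639), so (-6315/5639) = (4963/5639).
Both 4963 ≡ 3 and 5639 ≡ 3 (mod 4), so reciprocity gives (4963/5639) = -(5639/4963). Reduce: 5639 ≡ 676 (mod 4963). Now have -(676/4963).
Factor out 2: 676 = 2^2·169. Since 4963 ≡ 3 (mod 8), (2/4963) = -1, and (2/4963)^2 = +1. Now have -(169/4963).
169 ≡ 1 (mod 4), so quadratic reciprocity gives (169/4963) = (4963/169). Reduce: 4963 ≡ 62 (mod 169). Now have -(62/169).
Factor out 2: 62 = 2·31. Since 169 ≡ 1 (mod 8), (2/169) = +1. Now have -(31/169).
169 ≡ 1 (mod 4), so quadratic reciprocity gives (31/169) = (169/31). Reduce: 169 ≡ 14 (mod 31). Now have -(14/31).
Factor out 2: 14 = 2·7. Since 31 ≡ 7 (mod 8), (2/31) = +1. Now have -(7/31).
Both 7 ≡ 3 and 31 ≡ 3 (mod 4), so reciprocity gives (7/31) = -(31/7). Reduce: 31 ≡ 3 (mod 7). Now have (3/7).
Both 3 ≡ 3 and 7 ≡ 3 (mod 4), so reciprocity gives (3/7) = -(7/3). Reduce: 7 ≡ 1 (mod 3). Now have -(1/3).
(1/3) = 1. Collecting the sign factors: -1.
The Legendre symbol is -1, so x^2 ≡ -6315 (mod 5639) has no solution.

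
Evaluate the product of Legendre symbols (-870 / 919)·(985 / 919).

By multiplicativity, (-870·985 / 919) = (-870 / 919)·(985 / 919).
First factor (-870 / 919):
Reduce the numerator: -870 ≡ 49 (mod 919), so (-870 / 919) = (49 / 919).
49 ≡ 1 (mod 4), so quadratic reciprocity gives (49 / 919) = (919 / 49). Reduce: 919 ≡ 37 (mod 49). Now have (37 / 49).
37 ≡ 1 (mod 4), so quadratic reciprocity gives (37 / 49) = (49 / 37). Reduce: 49 ≡ 12 (mod 37). Now have (12 / 37).
Factor out 2: 12 = 2^2·3. Since 37 ≡ 5 (mod 8), (2 / 37) = -1, and (2 / 37)^2 = +1. Now have (3 / 37).
37 ≡ 1 (mod 4), so quadratic reciprocity gives (3 / 37) = (37 / 3). Reduce: 37 ≡ 1 (mod 3). Now have (1 / 3).
(1 / 3) = 1. Collecting the sign factors: 1.
Second factor (985 / 919):
Reduce the numerator: 985 ≡ 66 (mod 919), so (985 / 919) = (66 / 919).
Factor out 2: 66 = 2·33. Since 919 ≡ 7 (mod 8), (2 / 919) = +1. Now have (33 / 919).
33 ≡ 1 (mod 4), so quadratic reciprocity gives (33 / 919) = (919 / 33). Reduce: 919 ≡ 28 (mod 33). Now have (28 / 33).
Factor out 2: 28 = 2^2·7. Since 33 ≡ 1 (mod 8), (2 / 33) = +1, and (2 / 33)^2 = +1. Now have (7 / 33).
33 ≡ 1 (mod 4), so quadratic reciprocity gives (7 / 33) = (33 / 7). Reduce: 33 ≡ 5 (mod 7). Now have (5 / 7).
5 ≡ 1 (mod 4), so quadratic reciprocity gives (5 / 7) = (7 / 5). Reduce: 7 ≡ 2 (mod 5). Now have (2 / 5).
Factor out 2: 2 = 2. Since 5 ≡ 5 (mod 8), (2 / 5) = -1. Now have -(1 / 5).
(1 / 5) = 1. Collecting the sign factors: -1.
Product: (1)·(-1) = -1.

-1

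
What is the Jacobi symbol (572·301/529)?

By multiplicativity, (572·301/529) = (572/529)·(301/529).
First factor (572/529):
Reduce the numerator: 572 ≡ 43 (mod 529), so (572/529) = (43/529).
529 ≡ 1 (mod 4), so quadratic reciprocity gives (43/529) = (529/43). Reduce: 529 ≡ 13 (mod 43). Now have (13/43).
13 ≡ 1 (mod 4), so quadratic reciprocity gives (13/43) = (43/13). Reduce: 43 ≡ 4 (mod 13). Now have (4/13).
Factor out 2: 4 = 2^2. Since 13 ≡ 5 (mod 8), (2/13) = -1, and (2/13)^2 = +1. Now have (1/13).
(1/13) = 1. Collecting the sign factors: 1.
Second factor (301/529):
301 ≡ 1 (mod 4), so quadratic reciprocity gives (301/529) = (529/301). Reduce: 529 ≡ 228 (mod 301). Now have (228/301).
Factor out 2: 228 = 2^2·57. Since 301 ≡ 5 (mod 8), (2/301) = -1, and (2/301)^2 = +1. Now have (57/301).
57 ≡ 1 (mod 4), so quadratic reciprocity gives (57/301) = (301/57). Reduce: 301 ≡ 16 (mod 57). Now have (16/57).
Factor out 2: 16 = 2^4. Since 57 ≡ 1 (mod 8), (2/57) = +1, and (2/57)^4 = +1. Now have (1/57).
(1/57) = 1. Collecting the sign factors: 1.
Product: (1)·(1) = 1.

1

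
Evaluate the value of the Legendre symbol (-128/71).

-1

(-128/71)
  = (14/71)    [-128 ≡ 14 mod 71]
  = (7/71)    [71 ≡ 7 mod 8 ⇒ (2/71) = +1]
  = -(71/7)    [QR: both ≡ 3 mod 4, sign flips]
  = -(1/7)    [71 ≡ 1 mod 7]
  = -1    [(1/7) = 1]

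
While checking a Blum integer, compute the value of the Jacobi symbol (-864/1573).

Pull out -1: (-864/1573) = (-1/1573)·(864/1573). Since 1573 ≡ 1 (mod 4), (-1/1573) = +1. Now have (864/1573).
Factor out 2: 864 = 2^5·27. Since 1573 ≡ 5 (mod 8), (2/1573) = -1, and (2/1573)^5 = -1. Now have -(27/1573).
1573 ≡ 1 (mod 4), so quadratic reciprocity gives (27/1573) = (1573/27). Reduce: 1573 ≡ 7 (mod 27). Now have -(7/27).
Both 7 ≡ 3 and 27 ≡ 3 (mod 4), so reciprocity gives (7/27) = -(27/7). Reduce: 27 ≡ 6 (mod 7). Now have (6/7).
Factor out 2: 6 = 2·3. Since 7 ≡ 7 (mod 8), (2/7) = +1. Now have (3/7).
Both 3 ≡ 3 and 7 ≡ 3 (mod 4), so reciprocity gives (3/7) = -(7/3). Reduce: 7 ≡ 1 (mod 3). Now have -(1/3).
(1/3) = 1. Collecting the sign factors: -1.

-1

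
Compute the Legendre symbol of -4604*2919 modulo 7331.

By multiplicativity, (-4604·2919/7331) = (-4604/7331)·(2919/7331).
First factor (-4604/7331):
Pull out -1: (-4604/7331) = (-1/7331)·(4604/7331). Since 7331 ≡ 3 (mod 4), (-1/7331) = -1. Now have -(4604/7331).
Factor out 2: 4604 = 2^2·1151. Since 7331 ≡ 3 (mod 8), (2/7331) = -1, and (2/7331)^2 = +1. Now have -(1151/7331).
Both 1151 ≡ 3 and 7331 ≡ 3 (mod 4), so reciprocity gives (1151/7331) = -(7331/1151). Reduce: 7331 ≡ 425 (mod 1151). Now have (425/1151).
425 ≡ 1 (mod 4), so quadratic reciprocity gives (425/1151) = (1151/425). Reduce: 1151 ≡ 301 (mod 425). Now have (301/425).
301 ≡ 1 (mod 4), so quadratic reciprocity gives (301/425) = (425/301). Reduce: 425 ≡ 124 (mod 301). Now have (124/301).
Factor out 2: 124 = 2^2·31. Since 301 ≡ 5 (mod 8), (2/301) = -1, and (2/301)^2 = +1. Now have (31/301).
301 ≡ 1 (mod 4), so quadratic reciprocity gives (31/301) = (301/31). Reduce: 301 ≡ 22 (mod 31). Now have (22/31).
Factor out 2: 22 = 2·11. Since 31 ≡ 7 (mod 8), (2/31) = +1. Now have (11/31).
Both 11 ≡ 3 and 31 ≡ 3 (mod 4), so reciprocity gives (11/31) = -(31/11). Reduce: 31 ≡ 9 (mod 11). Now have -(9/11).
9 ≡ 1 (mod 4), so quadratic reciprocity gives (9/11) = (11/9). Reduce: 11 ≡ 2 (mod 9). Now have -(2/9).
Factor out 2: 2 = 2. Since 9 ≡ 1 (mod 8), (2/9) = +1. Now have -(1/9).
(1/9) = 1. Collecting the sign factors: -1.
Second factor (2919/7331):
Both 2919 ≡ 3 and 7331 ≡ 3 (mod 4), so reciprocity gives (2919/7331) = -(7331/2919). Reduce: 7331 ≡ 1493 (mod 2919). Now have -(1493/2919).
1493 ≡ 1 (mod 4), so quadratic reciprocity gives (1493/2919) = (2919/1493). Reduce: 2919 ≡ 1426 (mod 1493). Now have -(1426/1493).
Factor out 2: 1426 = 2·713. Since 1493 ≡ 5 (mod 8), (2/1493) = -1. Now have (713/1493).
713 ≡ 1 (mod 4), so quadratic reciprocity gives (713/1493) = (1493/713). Reduce: 1493 ≡ 67 (mod 713). Now have (67/713).
713 ≡ 1 (mod 4), so quadratic reciprocity gives (67/713) = (713/67). Reduce: 713 ≡ 43 (mod 67). Now have (43/67).
Both 43 ≡ 3 and 67 ≡ 3 (mod 4), so reciprocity gives (43/67) = -(67/43). Reduce: 67 ≡ 24 (mod 43). Now have -(24/43).
Factor out 2: 24 = 2^3·3. Since 43 ≡ 3 (mod 8), (2/43) = -1, and (2/43)^3 = -1. Now have (3/43).
Both 3 ≡ 3 and 43 ≡ 3 (mod 4), so reciprocity gives (3/43) = -(43/3). Reduce: 43 ≡ 1 (mod 3). Now have -(1/3).
(1/3) = 1. Collecting the sign factors: -1.
Product: (-1)·(-1) = 1.

1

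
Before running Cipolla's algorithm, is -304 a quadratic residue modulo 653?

(-304/653)
  = (304/653)    [653 ≡ 1 mod 4 ⇒ (-1/653) = +1]
  = (19/653)    [653 ≡ 5 mod 8 ⇒ (2/653)^4 = +1]
  = (653/19)    [QR: 653 ≡ 1 mod 4, sign kept]
  = (7/19)    [653 ≡ 7 mod 19]
  = -(19/7)    [QR: both ≡ 3 mod 4, sign flips]
  = -(5/7)    [19 ≡ 5 mod 7]
  = -(7/5)    [QR: 5 ≡ 1 mod 4, sign kept]
  = -(2/5)    [7 ≡ 2 mod 5]
  = (1/5)    [5 ≡ 5 mod 8 ⇒ (2/5) = -1]
  = 1    [(1/5) = 1]
(-304/653) = 1, and 653 is prime, so -304 is a quadratic residue mod 653.

yes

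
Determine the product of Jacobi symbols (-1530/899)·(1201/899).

By multiplicativity, (-1530·1201/899) = (-1530/899)·(1201/899).
First factor (-1530/899):
(-1530/899)
  = -(1530/899)    [899 ≡ 3 mod 4 ⇒ (-1/899) = -1]
  = -(631/899)    [1530 ≡ 631 mod 899]
  = (899/631)    [QR: both ≡ 3 mod 4, sign flips]
  = (268/631)    [899 ≡ 268 mod 631]
  = (67/631)    [631 ≡ 7 mod 8 ⇒ (2/631)^2 = +1]
  = -(631/67)    [QR: both ≡ 3 mod 4, sign flips]
  = -(28/67)    [631 ≡ 28 mod 67]
  = -(7/67)    [67 ≡ 3 mod 8 ⇒ (2/67)^2 = +1]
  = (67/7)    [QR: both ≡ 3 mod 4, sign flips]
  = (4/7)    [67 ≡ 4 mod 7]
  = (1/7)    [7 ≡ 7 mod 8 ⇒ (2/7)^2 = +1]
  = 1    [(1/7) = 1]
Second factor (1201/899):
(1201/899)
  = (302/899)    [1201 ≡ 302 mod 899]
  = -(151/899)    [899 ≡ 3 mod 8 ⇒ (2/899) = -1]
  = (899/151)    [QR: both ≡ 3 mod 4, sign flips]
  = (144/151)    [899 ≡ 144 mod 151]
  = (9/151)    [151 ≡ 7 mod 8 ⇒ (2/151)^4 = +1]
  = (151/9)    [QR: 9 ≡ 1 mod 4, sign kept]
  = (7/9)    [151 ≡ 7 mod 9]
  = (9/7)    [QR: 9 ≡ 1 mod 4, sign kept]
  = (2/7)    [9 ≡ 2 mod 7]
  = (1/7)    [7 ≡ 7 mod 8 ⇒ (2/7) = +1]
  = 1    [(1/7) = 1]
Product: (1)·(1) = 1.

1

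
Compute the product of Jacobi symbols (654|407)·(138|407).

By multiplicativity, (654·138|407) = (654|407)·(138|407).
First factor (654|407):
(654|407)
  = (247|407)    [654 ≡ 247 mod 407]
  = -(407|247)    [QR: both ≡ 3 mod 4, sign flips]
  = -(160|247)    [407 ≡ 160 mod 247]
  = -(5|247)    [247 ≡ 7 mod 8 ⇒ (2|247)^5 = +1]
  = -(247|5)    [QR: 5 ≡ 1 mod 4, sign kept]
  = -(2|5)    [247 ≡ 2 mod 5]
  = (1|5)    [5 ≡ 5 mod 8 ⇒ (2|5) = -1]
  = 1    [(1|5) = 1]
Second factor (138|407):
(138|407)
  = (69|407)    [407 ≡ 7 mod 8 ⇒ (2|407) = +1]
  = (407|69)    [QR: 69 ≡ 1 mod 4, sign kept]
  = (62|69)    [407 ≡ 62 mod 69]
  = -(31|69)    [69 ≡ 5 mod 8 ⇒ (2|69) = -1]
  = -(69|31)    [QR: 69 ≡ 1 mod 4, sign kept]
  = -(7|31)    [69 ≡ 7 mod 31]
  = (31|7)    [QR: both ≡ 3 mod 4, sign flips]
  = (3|7)    [31 ≡ 3 mod 7]
  = -(7|3)    [QR: both ≡ 3 mod 4, sign flips]
  = -(1|3)    [7 ≡ 1 mod 3]
  = -1    [(1|3) = 1]
Product: (1)·(-1) = -1.

-1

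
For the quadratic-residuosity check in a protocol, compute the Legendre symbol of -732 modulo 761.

1

Reduce the numerator: -732 ≡ 29 (mod 761), so (-732/761) = (29/761).
29 ≡ 1 (mod 4), so quadratic reciprocity gives (29/761) = (761/29). Reduce: 761 ≡ 7 (mod 29). Now have (7/29).
29 ≡ 1 (mod 4), so quadratic reciprocity gives (7/29) = (29/7). Reduce: 29 ≡ 1 (mod 7). Now have (1/7).
(1/7) = 1. Collecting the sign factors: 1.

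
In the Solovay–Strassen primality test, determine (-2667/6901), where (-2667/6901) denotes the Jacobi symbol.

(-2667/6901)
  = (4234/6901)    [-2667 ≡ 4234 mod 6901]
  = -(2117/6901)    [6901 ≡ 5 mod 8 ⇒ (2/6901) = -1]
  = -(6901/2117)    [QR: 2117 ≡ 1 mod 4, sign kept]
  = -(550/2117)    [6901 ≡ 550 mod 2117]
  = (275/2117)    [2117 ≡ 5 mod 8 ⇒ (2/2117) = -1]
  = (2117/275)    [QR: 2117 ≡ 1 mod 4, sign kept]
  = (192/275)    [2117 ≡ 192 mod 275]
  = (3/275)    [275 ≡ 3 mod 8 ⇒ (2/275)^6 = +1]
  = -(275/3)    [QR: both ≡ 3 mod 4, sign flips]
  = -(2/3)    [275 ≡ 2 mod 3]
  = (1/3)    [3 ≡ 3 mod 8 ⇒ (2/3) = -1]
  = 1    [(1/3) = 1]

1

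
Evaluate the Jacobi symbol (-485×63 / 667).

-1

By multiplicativity, (-485·63 / 667) = (-485 / 667)·(63 / 667).
First factor (-485 / 667):
Pull out -1: (-485 / 667) = (-1 / 667)·(485 / 667). Since 667 ≡ 3 (mod 4), (-1 / 667) = -1. Now have -(485 / 667).
485 ≡ 1 (mod 4), so quadratic reciprocity gives (485 / 667) = (667 / 485). Reduce: 667 ≡ 182 (mod 485). Now have -(182 / 485).
Factor out 2: 182 = 2·91. Since 485 ≡ 5 (mod 8), (2 / 485) = -1. Now have (91 / 485).
485 ≡ 1 (mod 4), so quadratic reciprocity gives (91 / 485) = (485 / 91). Reduce: 485 ≡ 30 (mod 91). Now have (30 / 91).
Factor out 2: 30 = 2·15. Since 91 ≡ 3 (mod 8), (2 / 91) = -1. Now have -(15 / 91).
Both 15 ≡ 3 and 91 ≡ 3 (mod 4), so reciprocity gives (15 / 91) = -(91 / 15). Reduce: 91 ≡ 1 (mod 15). Now have (1 / 15).
(1 / 15) = 1. Collecting the sign factors: 1.
Second factor (63 / 667):
Both 63 ≡ 3 and 667 ≡ 3 (mod 4), so reciprocity gives (63 / 667) = -(667 / 63). Reduce: 667 ≡ 37 (mod 63). Now have -(37 / 63).
37 ≡ 1 (mod 4), so quadratic reciprocity gives (37 / 63) = (63 / 37). Reduce: 63 ≡ 26 (mod 37). Now have -(26 / 37).
Factor out 2: 26 = 2·13. Since 37 ≡ 5 (mod 8), (2 / 37) = -1. Now have (13 / 37).
13 ≡ 1 (mod 4), so quadratic reciprocity gives (13 / 37) = (37 / 13). Reduce: 37 ≡ 11 (mod 13). Now have (11 / 13).
13 ≡ 1 (mod 4), so quadratic reciprocity gives (11 / 13) = (13 / 11). Reduce: 13 ≡ 2 (mod 11). Now have (2 / 11).
Factor out 2: 2 = 2. Since 11 ≡ 3 (mod 8), (2 / 11) = -1. Now have -(1 / 11).
(1 / 11) = 1. Collecting the sign factors: -1.
Product: (1)·(-1) = -1.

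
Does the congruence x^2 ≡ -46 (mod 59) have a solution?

(-46|59)
  = -(46|59)    [59 ≡ 3 mod 4 ⇒ (-1|59) = -1]
  = (23|59)    [59 ≡ 3 mod 8 ⇒ (2|59) = -1]
  = -(59|23)    [QR: both ≡ 3 mod 4, sign flips]
  = -(13|23)    [59 ≡ 13 mod 23]
  = -(23|13)    [QR: 13 ≡ 1 mod 4, sign kept]
  = -(10|13)    [23 ≡ 10 mod 13]
  = (5|13)    [13 ≡ 5 mod 8 ⇒ (2|13) = -1]
  = (13|5)    [QR: 5 ≡ 1 mod 4, sign kept]
  = (3|5)    [13 ≡ 3 mod 5]
  = (5|3)    [QR: 5 ≡ 1 mod 4, sign kept]
  = (2|3)    [5 ≡ 2 mod 3]
  = -(1|3)    [3 ≡ 3 mod 8 ⇒ (2|3) = -1]
  = -1    [(1|3) = 1]
(-46|59) = -1, and 59 is prime, so -46 is not a quadratic residue mod 59.

no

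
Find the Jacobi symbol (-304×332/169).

By multiplicativity, (-304·332/169) = (-304/169)·(332/169).
First factor (-304/169):
Reduce the numerator: -304 ≡ 34 (mod 169), so (-304/169) = (34/169).
Factor out 2: 34 = 2·17. Since 169 ≡ 1 (mod 8), (2/169) = +1. Now have (17/169).
17 ≡ 1 (mod 4), so quadratic reciprocity gives (17/169) = (169/17). Reduce: 169 ≡ 16 (mod 17). Now have (16/17).
Factor out 2: 16 = 2^4. Since 17 ≡ 1 (mod 8), (2/17) = +1, and (2/17)^4 = +1. Now have (1/17).
(1/17) = 1. Collecting the sign factors: 1.
Second factor (332/169):
Reduce the numerator: 332 ≡ 163 (mod 169), so (332/169) = (163/169).
169 ≡ 1 (mod 4), so quadratic reciprocity gives (163/169) = (169/163). Reduce: 169 ≡ 6 (mod 163). Now have (6/163).
Factor out 2: 6 = 2·3. Since 163 ≡ 3 (mod 8), (2/163) = -1. Now have -(3/163).
Both 3 ≡ 3 and 163 ≡ 3 (mod 4), so reciprocity gives (3/163) = -(163/3). Reduce: 163 ≡ 1 (mod 3). Now have (1/3).
(1/3) = 1. Collecting the sign factors: 1.
Product: (1)·(1) = 1.

1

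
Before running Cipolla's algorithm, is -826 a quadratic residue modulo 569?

no

(-826/569)
  = (312/569)    [-826 ≡ 312 mod 569]
  = (39/569)    [569 ≡ 1 mod 8 ⇒ (2/569)^3 = +1]
  = (569/39)    [QR: 569 ≡ 1 mod 4, sign kept]
  = (23/39)    [569 ≡ 23 mod 39]
  = -(39/23)    [QR: both ≡ 3 mod 4, sign flips]
  = -(16/23)    [39 ≡ 16 mod 23]
  = -(1/23)    [23 ≡ 7 mod 8 ⇒ (2/23)^4 = +1]
  = -1    [(1/23) = 1]
The Legendre symbol is -1, so x^2 ≡ -826 (mod 569) has no solution.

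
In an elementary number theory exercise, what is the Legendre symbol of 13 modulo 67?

13 ≡ 1 (mod 4), so quadratic reciprocity gives (13 / 67) = (67 / 13). Reduce: 67 ≡ 2 (mod 13). Now have (2 / 13).
Factor out 2: 2 = 2. Since 13 ≡ 5 (mod 8), (2 / 13) = -1. Now have -(1 / 13).
(1 / 13) = 1. Collecting the sign factors: -1.

-1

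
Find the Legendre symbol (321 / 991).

(321 / 991)
  = (991 / 321)    [QR: 321 ≡ 1 mod 4, sign kept]
  = (28 / 321)    [991 ≡ 28 mod 321]
  = (7 / 321)    [321 ≡ 1 mod 8 ⇒ (2 / 321)^2 = +1]
  = (321 / 7)    [QR: 321 ≡ 1 mod 4, sign kept]
  = (6 / 7)    [321 ≡ 6 mod 7]
  = (3 / 7)    [7 ≡ 7 mod 8 ⇒ (2 / 7) = +1]
  = -(7 / 3)    [QR: both ≡ 3 mod 4, sign flips]
  = -(1 / 3)    [7 ≡ 1 mod 3]
  = -1    [(1 / 3) = 1]

-1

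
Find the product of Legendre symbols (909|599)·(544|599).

-1

By multiplicativity, (909·544|599) = (909|599)·(544|599).
First factor (909|599):
(909|599)
  = (310|599)    [909 ≡ 310 mod 599]
  = (155|599)    [599 ≡ 7 mod 8 ⇒ (2|599) = +1]
  = -(599|155)    [QR: both ≡ 3 mod 4, sign flips]
  = -(134|155)    [599 ≡ 134 mod 155]
  = (67|155)    [155 ≡ 3 mod 8 ⇒ (2|155) = -1]
  = -(155|67)    [QR: both ≡ 3 mod 4, sign flips]
  = -(21|67)    [155 ≡ 21 mod 67]
  = -(67|21)    [QR: 21 ≡ 1 mod 4, sign kept]
  = -(4|21)    [67 ≡ 4 mod 21]
  = -(1|21)    [21 ≡ 5 mod 8 ⇒ (2|21)^2 = +1]
  = -1    [(1|21) = 1]
Second factor (544|599):
(544|599)
  = (17|599)    [599 ≡ 7 mod 8 ⇒ (2|599)^5 = +1]
  = (599|17)    [QR: 17 ≡ 1 mod 4, sign kept]
  = (4|17)    [599 ≡ 4 mod 17]
  = (1|17)    [17 ≡ 1 mod 8 ⇒ (2|17)^2 = +1]
  = 1    [(1|17) = 1]
Product: (-1)·(1) = -1.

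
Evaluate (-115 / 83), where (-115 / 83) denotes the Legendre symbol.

Pull out -1: (-115 / 83) = (-1 / 83)·(115 / 83). Since 83 ≡ 3 (mod 4), (-1 / 83) = -1. Now have -(115 / 83).
Reduce the numerator: 115 ≡ 32 (mod 83), so (115 / 83) = (32 / 83).
Factor out 2: 32 = 2^5. Since 83 ≡ 3 (mod 8), (2 / 83) = -1, and (2 / 83)^5 = -1. Now have (1 / 83).
(1 / 83) = 1. Collecting the sign factors: 1.

1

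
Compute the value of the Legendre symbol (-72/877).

-1

Reduce the numerator: -72 ≡ 805 (mod 877), so (-72/877) = (805/877).
805 ≡ 1 (mod 4), so quadratic reciprocity gives (805/877) = (877/805). Reduce: 877 ≡ 72 (mod 805). Now have (72/805).
Factor out 2: 72 = 2^3·9. Since 805 ≡ 5 (mod 8), (2/805) = -1, and (2/805)^3 = -1. Now have -(9/805).
9 ≡ 1 (mod 4), so quadratic reciprocity gives (9/805) = (805/9). Reduce: 805 ≡ 4 (mod 9). Now have -(4/9).
Factor out 2: 4 = 2^2. Since 9 ≡ 1 (mod 8), (2/9) = +1, and (2/9)^2 = +1. Now have -(1/9).
(1/9) = 1. Collecting the sign factors: -1.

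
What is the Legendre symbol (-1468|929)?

1

Reduce the numerator: -1468 ≡ 390 (mod 929), so (-1468|929) = (390|929).
Factor out 2: 390 = 2·195. Since 929 ≡ 1 (mod 8), (2|929) = +1. Now have (195|929).
929 ≡ 1 (mod 4), so quadratic reciprocity gives (195|929) = (929|195). Reduce: 929 ≡ 149 (mod 195). Now have (149|195).
149 ≡ 1 (mod 4), so quadratic reciprocity gives (149|195) = (195|149). Reduce: 195 ≡ 46 (mod 149). Now have (46|149).
Factor out 2: 46 = 2·23. Since 149 ≡ 5 (mod 8), (2|149) = -1. Now have -(23|149).
149 ≡ 1 (mod 4), so quadratic reciprocity gives (23|149) = (149|23). Reduce: 149 ≡ 11 (mod 23). Now have -(11|23).
Both 11 ≡ 3 and 23 ≡ 3 (mod 4), so reciprocity gives (11|23) = -(23|11). Reduce: 23 ≡ 1 (mod 11). Now have (1|11).
(1|11) = 1. Collecting the sign factors: 1.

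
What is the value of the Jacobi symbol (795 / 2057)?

(795 / 2057)
  = (2057 / 795)    [QR: 2057 ≡ 1 mod 4, sign kept]
  = (467 / 795)    [2057 ≡ 467 mod 795]
  = -(795 / 467)    [QR: both ≡ 3 mod 4, sign flips]
  = -(328 / 467)    [795 ≡ 328 mod 467]
  = (41 / 467)    [467 ≡ 3 mod 8 ⇒ (2 / 467)^3 = -1]
  = (467 / 41)    [QR: 41 ≡ 1 mod 4, sign kept]
  = (16 / 41)    [467 ≡ 16 mod 41]
  = (1 / 41)    [41 ≡ 1 mod 8 ⇒ (2 / 41)^4 = +1]
  = 1    [(1 / 41) = 1]

1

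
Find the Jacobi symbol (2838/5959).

1

(2838/5959)
  = (1419/5959)    [5959 ≡ 7 mod 8 ⇒ (2/5959) = +1]
  = -(5959/1419)    [QR: both ≡ 3 mod 4, sign flips]
  = -(283/1419)    [5959 ≡ 283 mod 1419]
  = (1419/283)    [QR: both ≡ 3 mod 4, sign flips]
  = (4/283)    [1419 ≡ 4 mod 283]
  = (1/283)    [283 ≡ 3 mod 8 ⇒ (2/283)^2 = +1]
  = 1    [(1/283) = 1]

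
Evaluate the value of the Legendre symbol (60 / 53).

Reduce the numerator: 60 ≡ 7 (mod 53), so (60 / 53) = (7 / 53).
53 ≡ 1 (mod 4), so quadratic reciprocity gives (7 / 53) = (53 / 7). Reduce: 53 ≡ 4 (mod 7). Now have (4 / 7).
Factor out 2: 4 = 2^2. Since 7 ≡ 7 (mod 8), (2 / 7) = +1, and (2 / 7)^2 = +1. Now have (1 / 7).
(1 / 7) = 1. Collecting the sign factors: 1.

1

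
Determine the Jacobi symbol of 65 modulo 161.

65 ≡ 1 (mod 4), so quadratic reciprocity gives (65/161) = (161/65). Reduce: 161 ≡ 31 (mod 65). Now have (31/65).
65 ≡ 1 (mod 4), so quadratic reciprocity gives (31/65) = (65/31). Reduce: 65 ≡ 3 (mod 31). Now have (3/31).
Both 3 ≡ 3 and 31 ≡ 3 (mod 4), so reciprocity gives (3/31) = -(31/3). Reduce: 31 ≡ 1 (mod 3). Now have -(1/3).
(1/3) = 1. Collecting the sign factors: -1.

-1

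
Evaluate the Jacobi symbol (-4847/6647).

(-4847/6647)
  = -(4847/6647)    [6647 ≡ 3 mod 4 ⇒ (-1/6647) = -1]
  = (6647/4847)    [QR: both ≡ 3 mod 4, sign flips]
  = (1800/4847)    [6647 ≡ 1800 mod 4847]
  = (225/4847)    [4847 ≡ 7 mod 8 ⇒ (2/4847)^3 = +1]
  = (4847/225)    [QR: 225 ≡ 1 mod 4, sign kept]
  = (122/225)    [4847 ≡ 122 mod 225]
  = (61/225)    [225 ≡ 1 mod 8 ⇒ (2/225) = +1]
  = (225/61)    [QR: 61 ≡ 1 mod 4, sign kept]
  = (42/61)    [225 ≡ 42 mod 61]
  = -(21/61)    [61 ≡ 5 mod 8 ⇒ (2/61) = -1]
  = -(61/21)    [QR: 21 ≡ 1 mod 4, sign kept]
  = -(19/21)    [61 ≡ 19 mod 21]
  = -(21/19)    [QR: 21 ≡ 1 mod 4, sign kept]
  = -(2/19)    [21 ≡ 2 mod 19]
  = (1/19)    [19 ≡ 3 mod 8 ⇒ (2/19) = -1]
  = 1    [(1/19) = 1]

1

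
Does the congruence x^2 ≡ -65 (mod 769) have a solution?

no

(-65/769)
  = (704/769)    [-65 ≡ 704 mod 769]
  = (11/769)    [769 ≡ 1 mod 8 ⇒ (2/769)^6 = +1]
  = (769/11)    [QR: 769 ≡ 1 mod 4, sign kept]
  = (10/11)    [769 ≡ 10 mod 11]
  = -(5/11)    [11 ≡ 3 mod 8 ⇒ (2/11) = -1]
  = -(11/5)    [QR: 5 ≡ 1 mod 4, sign kept]
  = -(1/5)    [11 ≡ 1 mod 5]
  = -1    [(1/5) = 1]
The Legendre symbol is -1, so x^2 ≡ -65 (mod 769) has no solution.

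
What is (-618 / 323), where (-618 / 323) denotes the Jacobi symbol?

-1

Reduce the numerator: -618 ≡ 28 (mod 323), so (-618 / 323) = (28 / 323).
Factor out 2: 28 = 2^2·7. Since 323 ≡ 3 (mod 8), (2 / 323) = -1, and (2 / 323)^2 = +1. Now have (7 / 323).
Both 7 ≡ 3 and 323 ≡ 3 (mod 4), so reciprocity gives (7 / 323) = -(323 / 7). Reduce: 323 ≡ 1 (mod 7). Now have -(1 / 7).
(1 / 7) = 1. Collecting the sign factors: -1.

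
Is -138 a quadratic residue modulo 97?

Reduce the numerator: -138 ≡ 56 (mod 97), so (-138|97) = (56|97).
Factor out 2: 56 = 2^3·7. Since 97 ≡ 1 (mod 8), (2|97) = +1, and (2|97)^3 = +1. Now have (7|97).
97 ≡ 1 (mod 4), so quadratic reciprocity gives (7|97) = (97|7). Reduce: 97 ≡ 6 (mod 7). Now have (6|7).
Factor out 2: 6 = 2·3. Since 7 ≡ 7 (mod 8), (2|7) = +1. Now have (3|7).
Both 3 ≡ 3 and 7 ≡ 3 (mod 4), so reciprocity gives (3|7) = -(7|3). Reduce: 7 ≡ 1 (mod 3). Now have -(1|3).
(1|3) = 1. Collecting the sign factors: -1.
The Legendre symbol is -1, so x^2 ≡ -138 (mod 97) has no solution.

no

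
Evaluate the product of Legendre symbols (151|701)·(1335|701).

-1

By multiplicativity, (151·1335|701) = (151|701)·(1335|701).
First factor (151|701):
701 ≡ 1 (mod 4), so quadratic reciprocity gives (151|701) = (701|151). Reduce: 701 ≡ 97 (mod 151). Now have (97|151).
97 ≡ 1 (mod 4), so quadratic reciprocity gives (97|151) = (151|97). Reduce: 151 ≡ 54 (mod 97). Now have (54|97).
Factor out 2: 54 = 2·27. Since 97 ≡ 1 (mod 8), (2|97) = +1. Now have (27|97).
97 ≡ 1 (mod 4), so quadratic reciprocity gives (27|97) = (97|27). Reduce: 97 ≡ 16 (mod 27). Now have (16|27).
Factor out 2: 16 = 2^4. Since 27 ≡ 3 (mod 8), (2|27) = -1, and (2|27)^4 = +1. Now have (1|27).
(1|27) = 1. Collecting the sign factors: 1.
Second factor (1335|701):
Reduce the numerator: 1335 ≡ 634 (mod 701), so (1335|701) = (634|701).
Factor out 2: 634 = 2·317. Since 701 ≡ 5 (mod 8), (2|701) = -1. Now have -(317|701).
317 ≡ 1 (mod 4), so quadratic reciprocity gives (317|701) = (701|317). Reduce: 701 ≡ 67 (mod 317). Now have -(67|317).
317 ≡ 1 (mod 4), so quadratic reciprocity gives (67|317) = (317|67). Reduce: 317 ≡ 49 (mod 67). Now have -(49|67).
49 ≡ 1 (mod 4), so quadratic reciprocity gives (49|67) = (67|49). Reduce: 67 ≡ 18 (mod 49). Now have -(18|49).
Factor out 2: 18 = 2·9. Since 49 ≡ 1 (mod 8), (2|49) = +1. Now have -(9|49).
9 ≡ 1 (mod 4), so quadratic reciprocity gives (9|49) = (49|9). Reduce: 49 ≡ 4 (mod 9). Now have -(4|9).
Factor out 2: 4 = 2^2. Since 9 ≡ 1 (mod 8), (2|9) = +1, and (2|9)^2 = +1. Now have -(1|9).
(1|9) = 1. Collecting the sign factors: -1.
Product: (1)·(-1) = -1.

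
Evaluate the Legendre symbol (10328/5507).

(10328/5507)
  = (4821/5507)    [10328 ≡ 4821 mod 5507]
  = (5507/4821)    [QR: 4821 ≡ 1 mod 4, sign kept]
  = (686/4821)    [5507 ≡ 686 mod 4821]
  = -(343/4821)    [4821 ≡ 5 mod 8 ⇒ (2/4821) = -1]
  = -(4821/343)    [QR: 4821 ≡ 1 mod 4, sign kept]
  = -(19/343)    [4821 ≡ 19 mod 343]
  = (343/19)    [QR: both ≡ 3 mod 4, sign flips]
  = (1/19)    [343 ≡ 1 mod 19]
  = 1    [(1/19) = 1]

1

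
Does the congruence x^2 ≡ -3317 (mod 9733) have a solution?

yes

(-3317/9733)
  = (6416/9733)    [-3317 ≡ 6416 mod 9733]
  = (401/9733)    [9733 ≡ 5 mod 8 ⇒ (2/9733)^4 = +1]
  = (9733/401)    [QR: 401 ≡ 1 mod 4, sign kept]
  = (109/401)    [9733 ≡ 109 mod 401]
  = (401/109)    [QR: 109 ≡ 1 mod 4, sign kept]
  = (74/109)    [401 ≡ 74 mod 109]
  = -(37/109)    [109 ≡ 5 mod 8 ⇒ (2/109) = -1]
  = -(109/37)    [QR: 37 ≡ 1 mod 4, sign kept]
  = -(35/37)    [109 ≡ 35 mod 37]
  = -(37/35)    [QR: 37 ≡ 1 mod 4, sign kept]
  = -(2/35)    [37 ≡ 2 mod 35]
  = (1/35)    [35 ≡ 3 mod 8 ⇒ (2/35) = -1]
  = 1    [(1/35) = 1]
The Legendre symbol is 1, so x^2 ≡ -3317 (mod 9733) has solution.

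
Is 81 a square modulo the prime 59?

Reduce the numerator: 81 ≡ 22 (mod 59), so (81|59) = (22|59).
Factor out 2: 22 = 2·11. Since 59 ≡ 3 (mod 8), (2|59) = -1. Now have -(11|59).
Both 11 ≡ 3 and 59 ≡ 3 (mod 4), so reciprocity gives (11|59) = -(59|11). Reduce: 59 ≡ 4 (mod 11). Now have (4|11).
Factor out 2: 4 = 2^2. Since 11 ≡ 3 (mod 8), (2|11) = -1, and (2|11)^2 = +1. Now have (1|11).
(1|11) = 1. Collecting the sign factors: 1.
(81|59) = 1, and 59 is prime, so 81 is a quadratic residue mod 59.

yes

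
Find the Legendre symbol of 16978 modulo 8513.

-1

Reduce the numerator: 16978 ≡ 8465 (mod 8513), so (16978 / 8513) = (8465 / 8513).
8465 ≡ 1 (mod 4), so quadratic reciprocity gives (8465 / 8513) = (8513 / 8465). Reduce: 8513 ≡ 48 (mod 8465). Now have (48 / 8465).
Factor out 2: 48 = 2^4·3. Since 8465 ≡ 1 (mod 8), (2 / 8465) = +1, and (2 / 8465)^4 = +1. Now have (3 / 8465).
8465 ≡ 1 (mod 4), so quadratic reciprocity gives (3 / 8465) = (8465 / 3). Reduce: 8465 ≡ 2 (mod 3). Now have (2 / 3).
Factor out 2: 2 = 2. Since 3 ≡ 3 (mod 8), (2 / 3) = -1. Now have -(1 / 3).
(1 / 3) = 1. Collecting the sign factors: -1.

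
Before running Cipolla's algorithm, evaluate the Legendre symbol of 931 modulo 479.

-1

Reduce the numerator: 931 ≡ 452 (mod 479), so (931/479) = (452/479).
Factor out 2: 452 = 2^2·113. Since 479 ≡ 7 (mod 8), (2/479) = +1, and (2/479)^2 = +1. Now have (113/479).
113 ≡ 1 (mod 4), so quadratic reciprocity gives (113/479) = (479/113). Reduce: 479 ≡ 27 (mod 113). Now have (27/113).
113 ≡ 1 (mod 4), so quadratic reciprocity gives (27/113) = (113/27). Reduce: 113 ≡ 5 (mod 27). Now have (5/27).
5 ≡ 1 (mod 4), so quadratic reciprocity gives (5/27) = (27/5). Reduce: 27 ≡ 2 (mod 5). Now have (2/5).
Factor out 2: 2 = 2. Since 5 ≡ 5 (mod 8), (2/5) = -1. Now have -(1/5).
(1/5) = 1. Collecting the sign factors: -1.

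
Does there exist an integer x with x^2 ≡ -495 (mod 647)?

(-495/647)
  = (152/647)    [-495 ≡ 152 mod 647]
  = (19/647)    [647 ≡ 7 mod 8 ⇒ (2/647)^3 = +1]
  = -(647/19)    [QR: both ≡ 3 mod 4, sign flips]
  = -(1/19)    [647 ≡ 1 mod 19]
  = -1    [(1/19) = 1]
(-495/647) = -1, and 647 is prime, so -495 is not a quadratic residue mod 647.

no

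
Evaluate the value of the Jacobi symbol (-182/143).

(-182/143)
  = (104/143)    [-182 ≡ 104 mod 143]
  = (13/143)    [143 ≡ 7 mod 8 ⇒ (2/143)^3 = +1]
  = (143/13)    [QR: 13 ≡ 1 mod 4, sign kept]
  = (0/13)    [143 ≡ 0 mod 13]
  = 0    [numerator 0, gcd > 1]

0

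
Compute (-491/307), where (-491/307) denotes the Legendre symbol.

(-491/307)
  = (123/307)    [-491 ≡ 123 mod 307]
  = -(307/123)    [QR: both ≡ 3 mod 4, sign flips]
  = -(61/123)    [307 ≡ 61 mod 123]
  = -(123/61)    [QR: 61 ≡ 1 mod 4, sign kept]
  = -(1/61)    [123 ≡ 1 mod 61]
  = -1    [(1/61) = 1]

-1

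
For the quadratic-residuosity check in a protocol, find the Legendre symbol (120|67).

Reduce the numerator: 120 ≡ 53 (mod 67), so (120|67) = (53|67).
53 ≡ 1 (mod 4), so quadratic reciprocity gives (53|67) = (67|53). Reduce: 67 ≡ 14 (mod 53). Now have (14|53).
Factor out 2: 14 = 2·7. Since 53 ≡ 5 (mod 8), (2|53) = -1. Now have -(7|53).
53 ≡ 1 (mod 4), so quadratic reciprocity gives (7|53) = (53|7). Reduce: 53 ≡ 4 (mod 7). Now have -(4|7).
Factor out 2: 4 = 2^2. Since 7 ≡ 7 (mod 8), (2|7) = +1, and (2|7)^2 = +1. Now have -(1|7).
(1|7) = 1. Collecting the sign factors: -1.

-1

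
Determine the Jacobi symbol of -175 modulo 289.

1

Reduce the numerator: -175 ≡ 114 (mod 289), so (-175/289) = (114/289).
Factor out 2: 114 = 2·57. Since 289 ≡ 1 (mod 8), (2/289) = +1. Now have (57/289).
57 ≡ 1 (mod 4), so quadratic reciprocity gives (57/289) = (289/57). Reduce: 289 ≡ 4 (mod 57). Now have (4/57).
Factor out 2: 4 = 2^2. Since 57 ≡ 1 (mod 8), (2/57) = +1, and (2/57)^2 = +1. Now have (1/57).
(1/57) = 1. Collecting the sign factors: 1.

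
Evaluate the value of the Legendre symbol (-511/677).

(-511/677)
  = (166/677)    [-511 ≡ 166 mod 677]
  = -(83/677)    [677 ≡ 5 mod 8 ⇒ (2/677) = -1]
  = -(677/83)    [QR: 677 ≡ 1 mod 4, sign kept]
  = -(13/83)    [677 ≡ 13 mod 83]
  = -(83/13)    [QR: 13 ≡ 1 mod 4, sign kept]
  = -(5/13)    [83 ≡ 5 mod 13]
  = -(13/5)    [QR: 5 ≡ 1 mod 4, sign kept]
  = -(3/5)    [13 ≡ 3 mod 5]
  = -(5/3)    [QR: 5 ≡ 1 mod 4, sign kept]
  = -(2/3)    [5 ≡ 2 mod 3]
  = (1/3)    [3 ≡ 3 mod 8 ⇒ (2/3) = -1]
  = 1    [(1/3) = 1]

1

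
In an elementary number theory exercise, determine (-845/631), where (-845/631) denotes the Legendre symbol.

-1

Reduce the numerator: -845 ≡ 417 (mod 631), so (-845/631) = (417/631).
417 ≡ 1 (mod 4), so quadratic reciprocity gives (417/631) = (631/417). Reduce: 631 ≡ 214 (mod 417). Now have (214/417).
Factor out 2: 214 = 2·107. Since 417 ≡ 1 (mod 8), (2/417) = +1. Now have (107/417).
417 ≡ 1 (mod 4), so quadratic reciprocity gives (107/417) = (417/107). Reduce: 417 ≡ 96 (mod 107). Now have (96/107).
Factor out 2: 96 = 2^5·3. Since 107 ≡ 3 (mod 8), (2/107) = -1, and (2/107)^5 = -1. Now have -(3/107).
Both 3 ≡ 3 and 107 ≡ 3 (mod 4), so reciprocity gives (3/107) = -(107/3). Reduce: 107 ≡ 2 (mod 3). Now have (2/3).
Factor out 2: 2 = 2. Since 3 ≡ 3 (mod 8), (2/3) = -1. Now have -(1/3).
(1/3) = 1. Collecting the sign factors: -1.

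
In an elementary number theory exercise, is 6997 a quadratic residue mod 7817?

yes

(6997|7817)
  = (7817|6997)    [QR: 6997 ≡ 1 mod 4, sign kept]
  = (820|6997)    [7817 ≡ 820 mod 6997]
  = (205|6997)    [6997 ≡ 5 mod 8 ⇒ (2|6997)^2 = +1]
  = (6997|205)    [QR: 205 ≡ 1 mod 4, sign kept]
  = (27|205)    [6997 ≡ 27 mod 205]
  = (205|27)    [QR: 205 ≡ 1 mod 4, sign kept]
  = (16|27)    [205 ≡ 16 mod 27]
  = (1|27)    [27 ≡ 3 mod 8 ⇒ (2|27)^4 = +1]
  = 1    [(1|27) = 1]
(6997|7817) = 1, and 7817 is prime, so 6997 is a quadratic residue mod 7817.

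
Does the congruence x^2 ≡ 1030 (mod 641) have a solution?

yes

Reduce the numerator: 1030 ≡ 389 (mod 641), so (1030|641) = (389|641).
389 ≡ 1 (mod 4), so quadratic reciprocity gives (389|641) = (641|389). Reduce: 641 ≡ 252 (mod 389). Now have (252|389).
Factor out 2: 252 = 2^2·63. Since 389 ≡ 5 (mod 8), (2|389) = -1, and (2|389)^2 = +1. Now have (63|389).
389 ≡ 1 (mod 4), so quadratic reciprocity gives (63|389) = (389|63). Reduce: 389 ≡ 11 (mod 63). Now have (11|63).
Both 11 ≡ 3 and 63 ≡ 3 (mod 4), so reciprocity gives (11|63) = -(63|11). Reduce: 63 ≡ 8 (mod 11). Now have -(8|11).
Factor out 2: 8 = 2^3. Since 11 ≡ 3 (mod 8), (2|11) = -1, and (2|11)^3 = -1. Now have (1|11).
(1|11) = 1. Collecting the sign factors: 1.
The Legendre symbol is 1, so x^2 ≡ 1030 (mod 641) has solution.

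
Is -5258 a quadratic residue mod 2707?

no

(-5258|2707)
  = (156|2707)    [-5258 ≡ 156 mod 2707]
  = (39|2707)    [2707 ≡ 3 mod 8 ⇒ (2|2707)^2 = +1]
  = -(2707|39)    [QR: both ≡ 3 mod 4, sign flips]
  = -(16|39)    [2707 ≡ 16 mod 39]
  = -(1|39)    [39 ≡ 7 mod 8 ⇒ (2|39)^4 = +1]
  = -1    [(1|39) = 1]
The Legendre symbol is -1, so x^2 ≡ -5258 (mod 2707) has no solution.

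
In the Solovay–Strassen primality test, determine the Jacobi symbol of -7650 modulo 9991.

Reduce the numerator: -7650 ≡ 2341 (mod 9991), so (-7650/9991) = (2341/9991).
2341 ≡ 1 (mod 4), so quadratic reciprocity gives (2341/9991) = (9991/2341). Reduce: 9991 ≡ 627 (mod 2341). Now have (627/2341).
2341 ≡ 1 (mod 4), so quadratic reciprocity gives (627/2341) = (2341/627). Reduce: 2341 ≡ 460 (mod 627). Now have (460/627).
Factor out 2: 460 = 2^2·115. Since 627 ≡ 3 (mod 8), (2/627) = -1, and (2/627)^2 = +1. Now have (115/627).
Both 115 ≡ 3 and 627 ≡ 3 (mod 4), so reciprocity gives (115/627) = -(627/115). Reduce: 627 ≡ 52 (mod 115). Now have -(52/115).
Factor out 2: 52 = 2^2·13. Since 115 ≡ 3 (mod 8), (2/115) = -1, and (2/115)^2 = +1. Now have -(13/115).
13 ≡ 1 (mod 4), so quadratic reciprocity gives (13/115) = (115/13). Reduce: 115 ≡ 11 (mod 13). Now have -(11/13).
13 ≡ 1 (mod 4), so quadratic reciprocity gives (11/13) = (13/11). Reduce: 13 ≡ 2 (mod 11). Now have -(2/11).
Factor out 2: 2 = 2. Since 11 ≡ 3 (mod 8), (2/11) = -1. Now have (1/11).
(1/11) = 1. Collecting the sign factors: 1.

1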